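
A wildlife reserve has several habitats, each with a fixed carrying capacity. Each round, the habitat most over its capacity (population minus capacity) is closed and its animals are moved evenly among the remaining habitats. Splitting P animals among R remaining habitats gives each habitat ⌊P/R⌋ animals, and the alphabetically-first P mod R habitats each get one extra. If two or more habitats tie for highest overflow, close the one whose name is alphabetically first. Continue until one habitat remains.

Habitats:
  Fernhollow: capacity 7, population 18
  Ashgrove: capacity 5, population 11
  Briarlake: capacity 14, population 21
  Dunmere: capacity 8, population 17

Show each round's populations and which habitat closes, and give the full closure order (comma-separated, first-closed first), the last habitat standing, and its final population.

Closure order: Fernhollow, Dunmere, Ashgrove
Last habitat: Briarlake with 67 animals

Round 1: Ashgrove=11 Briarlake=21 Dunmere=17 Fernhollow=18 → close Fernhollow (overflow 11)
  18÷3 = 6 each, +1 to first 0
Round 2: Ashgrove=17 Briarlake=27 Dunmere=23 → close Dunmere (overflow 15)
  23÷2 = 11 each, +1 to first 1
Round 3: Ashgrove=29 Briarlake=38 → close Ashgrove (overflow 24)
  29÷1 = 29 each, +1 to first 0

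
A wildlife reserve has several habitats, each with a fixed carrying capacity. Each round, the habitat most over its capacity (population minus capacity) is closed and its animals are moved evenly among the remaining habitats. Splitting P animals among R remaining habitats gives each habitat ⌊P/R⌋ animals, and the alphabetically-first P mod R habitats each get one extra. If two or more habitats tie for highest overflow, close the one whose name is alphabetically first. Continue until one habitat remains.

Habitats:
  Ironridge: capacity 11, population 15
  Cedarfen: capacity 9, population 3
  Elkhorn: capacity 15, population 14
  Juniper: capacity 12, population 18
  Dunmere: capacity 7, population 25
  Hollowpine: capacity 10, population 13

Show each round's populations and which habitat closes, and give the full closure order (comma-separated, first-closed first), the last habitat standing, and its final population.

Round 1: Cedarfen=3 Dunmere=25 Elkhorn=14 Hollowpine=13 Ironridge=15 Juniper=18 → close Dunmere (overflow 18)
  25÷5 = 5 each, +1 to first 0
Round 2: Cedarfen=8 Elkhorn=19 Hollowpine=18 Ironridge=20 Juniper=23 → close Juniper (overflow 11)
  23÷4 = 5 each, +1 to first 3
Round 3: Cedarfen=14 Elkhorn=25 Hollowpine=24 Ironridge=25 → close Hollowpine (overflow 14)
  24÷3 = 8 each, +1 to first 0
Round 4: Cedarfen=22 Elkhorn=33 Ironridge=33 → close Ironridge (overflow 22)
  33÷2 = 16 each, +1 to first 1
Round 5: Cedarfen=39 Elkhorn=49 → close Elkhorn (overflow 34)
  49÷1 = 49 each, +1 to first 0

Closure order: Dunmere, Juniper, Hollowpine, Ironridge, Elkhorn
Last habitat: Cedarfen with 88 animals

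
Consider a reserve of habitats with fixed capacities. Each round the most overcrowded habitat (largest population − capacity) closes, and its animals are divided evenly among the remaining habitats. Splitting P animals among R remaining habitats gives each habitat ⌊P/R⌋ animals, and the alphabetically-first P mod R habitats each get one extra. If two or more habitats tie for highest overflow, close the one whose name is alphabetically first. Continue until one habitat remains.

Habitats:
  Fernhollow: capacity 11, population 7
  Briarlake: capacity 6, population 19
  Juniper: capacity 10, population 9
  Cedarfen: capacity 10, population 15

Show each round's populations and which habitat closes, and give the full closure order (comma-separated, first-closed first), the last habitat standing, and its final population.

Round 1: Briarlake=19 Cedarfen=15 Fernhollow=7 Juniper=9 → close Briarlake (overflow 13)
  19÷3 = 6 each, +1 to first 1
Round 2: Cedarfen=22 Fernhollow=13 Juniper=15 → close Cedarfen (overflow 12)
  22÷2 = 11 each, +1 to first 0
Round 3: Fernhollow=24 Juniper=26 → close Juniper (overflow 16)
  26÷1 = 26 each, +1 to first 0

Closure order: Briarlake, Cedarfen, Juniper
Last habitat: Fernhollow with 50 animals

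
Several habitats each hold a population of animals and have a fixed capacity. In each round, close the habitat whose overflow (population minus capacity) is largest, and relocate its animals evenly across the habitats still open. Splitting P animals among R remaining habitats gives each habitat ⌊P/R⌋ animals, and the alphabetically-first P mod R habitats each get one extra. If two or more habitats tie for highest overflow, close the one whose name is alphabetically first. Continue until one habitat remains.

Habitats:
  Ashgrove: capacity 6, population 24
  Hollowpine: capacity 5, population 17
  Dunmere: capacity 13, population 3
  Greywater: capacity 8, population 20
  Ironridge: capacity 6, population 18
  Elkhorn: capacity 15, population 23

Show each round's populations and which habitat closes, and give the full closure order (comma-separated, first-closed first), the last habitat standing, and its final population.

Round 1: Ashgrove=24 Dunmere=3 Elkhorn=23 Greywater=20 Hollowpine=17 Ironridge=18 → close Ashgrove (overflow 18)
  24÷5 = 4 each, +1 to first 4
Round 2: Dunmere=8 Elkhorn=28 Greywater=25 Hollowpine=22 Ironridge=22 → close Greywater (overflow 17)
  25÷4 = 6 each, +1 to first 1
Round 3: Dunmere=15 Elkhorn=34 Hollowpine=28 Ironridge=28 → close Hollowpine (overflow 23)
  28÷3 = 9 each, +1 to first 1
Round 4: Dunmere=25 Elkhorn=43 Ironridge=37 → close Ironridge (overflow 31)
  37÷2 = 18 each, +1 to first 1
Round 5: Dunmere=44 Elkhorn=61 → close Elkhorn (overflow 46)
  61÷1 = 61 each, +1 to first 0

Closure order: Ashgrove, Greywater, Hollowpine, Ironridge, Elkhorn
Last habitat: Dunmere with 105 animals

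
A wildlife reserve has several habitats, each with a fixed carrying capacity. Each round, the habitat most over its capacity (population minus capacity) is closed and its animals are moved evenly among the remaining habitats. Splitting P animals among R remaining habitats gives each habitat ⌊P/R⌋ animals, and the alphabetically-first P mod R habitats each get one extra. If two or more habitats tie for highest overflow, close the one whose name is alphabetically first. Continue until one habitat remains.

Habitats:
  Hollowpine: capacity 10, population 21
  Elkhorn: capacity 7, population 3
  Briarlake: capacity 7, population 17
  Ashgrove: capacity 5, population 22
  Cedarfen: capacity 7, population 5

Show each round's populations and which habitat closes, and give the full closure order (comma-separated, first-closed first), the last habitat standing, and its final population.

Closure order: Ashgrove, Briarlake, Hollowpine, Cedarfen
Last habitat: Elkhorn with 68 animals

Round 1: Ashgrove=22 Briarlake=17 Cedarfen=5 Elkhorn=3 Hollowpine=21 → close Ashgrove (overflow 17)
  22÷4 = 5 each, +1 to first 2
Round 2: Briarlake=23 Cedarfen=11 Elkhorn=8 Hollowpine=26 → close Briarlake (overflow 16)
  23÷3 = 7 each, +1 to first 2
Round 3: Cedarfen=19 Elkhorn=16 Hollowpine=33 → close Hollowpine (overflow 23)
  33÷2 = 16 each, +1 to first 1
Round 4: Cedarfen=36 Elkhorn=32 → close Cedarfen (overflow 29)
  36÷1 = 36 each, +1 to first 0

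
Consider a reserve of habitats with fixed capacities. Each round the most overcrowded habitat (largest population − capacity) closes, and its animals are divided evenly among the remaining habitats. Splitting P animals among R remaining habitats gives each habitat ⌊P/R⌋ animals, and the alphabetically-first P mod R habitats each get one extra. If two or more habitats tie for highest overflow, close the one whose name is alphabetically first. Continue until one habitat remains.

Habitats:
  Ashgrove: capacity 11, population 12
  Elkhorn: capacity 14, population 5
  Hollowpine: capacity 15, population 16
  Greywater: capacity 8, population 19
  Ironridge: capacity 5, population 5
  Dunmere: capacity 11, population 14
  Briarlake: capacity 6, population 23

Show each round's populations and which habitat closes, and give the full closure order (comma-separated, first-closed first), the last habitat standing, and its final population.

Closure order: Briarlake, Greywater, Dunmere, Ashgrove, Hollowpine, Ironridge
Last habitat: Elkhorn with 94 animals

Round 1: Ashgrove=12 Briarlake=23 Dunmere=14 Elkhorn=5 Greywater=19 Hollowpine=16 Ironridge=5 → close Briarlake (overflow 17)
  23÷6 = 3 each, +1 to first 5
Round 2: Ashgrove=16 Dunmere=18 Elkhorn=9 Greywater=23 Hollowpine=20 Ironridge=8 → close Greywater (overflow 15)
  23÷5 = 4 each, +1 to first 3
Round 3: Ashgrove=21 Dunmere=23 Elkhorn=14 Hollowpine=24 Ironridge=12 → close Dunmere (overflow 12)
  23÷4 = 5 each, +1 to first 3
Round 4: Ashgrove=27 Elkhorn=20 Hollowpine=30 Ironridge=17 → close Ashgrove (overflow 16)
  27÷3 = 9 each, +1 to first 0
Round 5: Elkhorn=29 Hollowpine=39 Ironridge=26 → close Hollowpine (overflow 24)
  39÷2 = 19 each, +1 to first 1
Round 6: Elkhorn=49 Ironridge=45 → close Ironridge (overflow 40)
  45÷1 = 45 each, +1 to first 0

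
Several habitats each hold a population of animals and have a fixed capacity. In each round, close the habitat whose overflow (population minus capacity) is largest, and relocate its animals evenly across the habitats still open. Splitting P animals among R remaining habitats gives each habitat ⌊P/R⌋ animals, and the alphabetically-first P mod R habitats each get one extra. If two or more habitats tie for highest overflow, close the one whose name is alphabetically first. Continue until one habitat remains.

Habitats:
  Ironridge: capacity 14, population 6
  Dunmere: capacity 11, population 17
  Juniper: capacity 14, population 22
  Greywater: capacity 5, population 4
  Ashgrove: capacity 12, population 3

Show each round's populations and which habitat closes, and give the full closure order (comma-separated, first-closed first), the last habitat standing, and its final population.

Round 1: Ashgrove=3 Dunmere=17 Greywater=4 Ironridge=6 Juniper=22 → close Juniper (overflow 8)
  22÷4 = 5 each, +1 to first 2
Round 2: Ashgrove=9 Dunmere=23 Greywater=9 Ironridge=11 → close Dunmere (overflow 12)
  23÷3 = 7 each, +1 to first 2
Round 3: Ashgrove=17 Greywater=17 Ironridge=18 → close Greywater (overflow 12)
  17÷2 = 8 each, +1 to first 1
Round 4: Ashgrove=26 Ironridge=26 → close Ashgrove (overflow 14)
  26÷1 = 26 each, +1 to first 0

Closure order: Juniper, Dunmere, Greywater, Ashgrove
Last habitat: Ironridge with 52 animals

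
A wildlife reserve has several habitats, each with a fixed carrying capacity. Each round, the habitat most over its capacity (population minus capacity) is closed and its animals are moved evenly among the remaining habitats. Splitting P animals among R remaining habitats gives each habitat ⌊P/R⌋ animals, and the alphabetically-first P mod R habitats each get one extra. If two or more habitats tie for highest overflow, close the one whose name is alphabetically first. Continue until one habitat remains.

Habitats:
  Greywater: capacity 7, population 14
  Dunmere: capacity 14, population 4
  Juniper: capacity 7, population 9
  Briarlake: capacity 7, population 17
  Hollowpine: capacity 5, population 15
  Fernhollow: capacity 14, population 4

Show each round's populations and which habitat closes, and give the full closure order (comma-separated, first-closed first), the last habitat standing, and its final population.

Closure order: Briarlake, Hollowpine, Greywater, Juniper, Dunmere
Last habitat: Fernhollow with 63 animals

Round 1: Briarlake=17 Dunmere=4 Fernhollow=4 Greywater=14 Hollowpine=15 Juniper=9 → close Briarlake (overflow 10)
  17÷5 = 3 each, +1 to first 2
Round 2: Dunmere=8 Fernhollow=8 Greywater=17 Hollowpine=18 Juniper=12 → close Hollowpine (overflow 13)
  18÷4 = 4 each, +1 to first 2
Round 3: Dunmere=13 Fernhollow=13 Greywater=21 Juniper=16 → close Greywater (overflow 14)
  21÷3 = 7 each, +1 to first 0
Round 4: Dunmere=20 Fernhollow=20 Juniper=23 → close Juniper (overflow 16)
  23÷2 = 11 each, +1 to first 1
Round 5: Dunmere=32 Fernhollow=31 → close Dunmere (overflow 18)
  32÷1 = 32 each, +1 to first 0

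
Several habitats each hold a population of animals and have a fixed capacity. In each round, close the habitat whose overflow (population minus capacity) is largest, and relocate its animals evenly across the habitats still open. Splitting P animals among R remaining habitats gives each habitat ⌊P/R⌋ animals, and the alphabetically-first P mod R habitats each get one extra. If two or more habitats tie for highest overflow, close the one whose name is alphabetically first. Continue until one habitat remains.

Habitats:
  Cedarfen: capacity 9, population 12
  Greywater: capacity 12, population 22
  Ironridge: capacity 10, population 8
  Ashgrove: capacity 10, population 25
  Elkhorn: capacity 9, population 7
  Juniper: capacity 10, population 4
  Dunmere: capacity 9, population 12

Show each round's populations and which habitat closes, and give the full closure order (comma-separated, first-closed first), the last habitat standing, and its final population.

Round 1: Ashgrove=25 Cedarfen=12 Dunmere=12 Elkhorn=7 Greywater=22 Ironridge=8 Juniper=4 → close Ashgrove (overflow 15)
  25÷6 = 4 each, +1 to first 1
Round 2: Cedarfen=17 Dunmere=16 Elkhorn=11 Greywater=26 Ironridge=12 Juniper=8 → close Greywater (overflow 14)
  26÷5 = 5 each, +1 to first 1
Round 3: Cedarfen=23 Dunmere=21 Elkhorn=16 Ironridge=17 Juniper=13 → close Cedarfen (overflow 14)
  23÷4 = 5 each, +1 to first 3
Round 4: Dunmere=27 Elkhorn=22 Ironridge=23 Juniper=18 → close Dunmere (overflow 18)
  27÷3 = 9 each, +1 to first 0
Round 5: Elkhorn=31 Ironridge=32 Juniper=27 → close Elkhorn (overflow 22)
  31÷2 = 15 each, +1 to first 1
Round 6: Ironridge=48 Juniper=42 → close Ironridge (overflow 38)
  48÷1 = 48 each, +1 to first 0

Closure order: Ashgrove, Greywater, Cedarfen, Dunmere, Elkhorn, Ironridge
Last habitat: Juniper with 90 animals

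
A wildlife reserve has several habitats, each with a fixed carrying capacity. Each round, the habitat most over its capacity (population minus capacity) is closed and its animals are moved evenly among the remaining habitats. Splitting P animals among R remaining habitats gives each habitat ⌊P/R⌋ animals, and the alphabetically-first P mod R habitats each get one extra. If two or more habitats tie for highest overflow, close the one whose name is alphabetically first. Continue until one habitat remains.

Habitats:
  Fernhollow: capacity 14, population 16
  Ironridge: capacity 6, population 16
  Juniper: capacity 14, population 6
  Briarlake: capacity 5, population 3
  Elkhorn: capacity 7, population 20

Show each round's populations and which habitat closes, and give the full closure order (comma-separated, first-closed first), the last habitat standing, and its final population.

Round 1: Briarlake=3 Elkhorn=20 Fernhollow=16 Ironridge=16 Juniper=6 → close Elkhorn (overflow 13)
  20÷4 = 5 each, +1 to first 0
Round 2: Briarlake=8 Fernhollow=21 Ironridge=21 Juniper=11 → close Ironridge (overflow 15)
  21÷3 = 7 each, +1 to first 0
Round 3: Briarlake=15 Fernhollow=28 Juniper=18 → close Fernhollow (overflow 14)
  28÷2 = 14 each, +1 to first 0
Round 4: Briarlake=29 Juniper=32 → close Briarlake (overflow 24)
  29÷1 = 29 each, +1 to first 0

Closure order: Elkhorn, Ironridge, Fernhollow, Briarlake
Last habitat: Juniper with 61 animals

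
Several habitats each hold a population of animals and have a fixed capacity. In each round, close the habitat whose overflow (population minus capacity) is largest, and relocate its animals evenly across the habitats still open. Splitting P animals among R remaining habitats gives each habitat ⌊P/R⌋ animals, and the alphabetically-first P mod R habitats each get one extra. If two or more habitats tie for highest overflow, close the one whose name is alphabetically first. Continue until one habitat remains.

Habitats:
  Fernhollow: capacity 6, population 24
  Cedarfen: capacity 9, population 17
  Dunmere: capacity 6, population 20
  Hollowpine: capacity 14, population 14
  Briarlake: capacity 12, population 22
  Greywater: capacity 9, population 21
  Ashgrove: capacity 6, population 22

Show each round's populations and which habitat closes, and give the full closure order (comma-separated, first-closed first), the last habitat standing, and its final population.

Round 1: Ashgrove=22 Briarlake=22 Cedarfen=17 Dunmere=20 Fernhollow=24 Greywater=21 Hollowpine=14 → close Fernhollow (overflow 18)
  24÷6 = 4 each, +1 to first 0
Round 2: Ashgrove=26 Briarlake=26 Cedarfen=21 Dunmere=24 Greywater=25 Hollowpine=18 → close Ashgrove (overflow 20)
  26÷5 = 5 each, +1 to first 1
Round 3: Briarlake=32 Cedarfen=26 Dunmere=29 Greywater=30 Hollowpine=23 → close Dunmere (overflow 23)
  29÷4 = 7 each, +1 to first 1
Round 4: Briarlake=40 Cedarfen=33 Greywater=37 Hollowpine=30 → close Briarlake (overflow 28)
  40÷3 = 13 each, +1 to first 1
Round 5: Cedarfen=47 Greywater=50 Hollowpine=43 → close Greywater (overflow 41)
  50÷2 = 25 each, +1 to first 0
Round 6: Cedarfen=72 Hollowpine=68 → close Cedarfen (overflow 63)
  72÷1 = 72 each, +1 to first 0

Closure order: Fernhollow, Ashgrove, Dunmere, Briarlake, Greywater, Cedarfen
Last habitat: Hollowpine with 140 animals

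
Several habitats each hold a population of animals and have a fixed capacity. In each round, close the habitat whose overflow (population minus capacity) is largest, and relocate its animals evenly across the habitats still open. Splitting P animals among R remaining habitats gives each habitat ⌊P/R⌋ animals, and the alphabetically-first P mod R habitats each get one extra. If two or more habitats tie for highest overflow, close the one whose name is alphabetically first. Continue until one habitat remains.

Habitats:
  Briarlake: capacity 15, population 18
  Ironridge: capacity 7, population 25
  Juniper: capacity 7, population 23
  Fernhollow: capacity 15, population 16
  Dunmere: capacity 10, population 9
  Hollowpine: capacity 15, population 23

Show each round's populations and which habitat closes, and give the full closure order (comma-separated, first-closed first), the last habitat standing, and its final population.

Closure order: Ironridge, Juniper, Hollowpine, Briarlake, Fernhollow
Last habitat: Dunmere with 114 animals

Round 1: Briarlake=18 Dunmere=9 Fernhollow=16 Hollowpine=23 Ironridge=25 Juniper=23 → close Ironridge (overflow 18)
  25÷5 = 5 each, +1 to first 0
Round 2: Briarlake=23 Dunmere=14 Fernhollow=21 Hollowpine=28 Juniper=28 → close Juniper (overflow 21)
  28÷4 = 7 each, +1 to first 0
Round 3: Briarlake=30 Dunmere=21 Fernhollow=28 Hollowpine=35 → close Hollowpine (overflow 20)
  35÷3 = 11 each, +1 to first 2
Round 4: Briarlake=42 Dunmere=33 Fernhollow=39 → close Briarlake (overflow 27)
  42÷2 = 21 each, +1 to first 0
Round 5: Dunmere=54 Fernhollow=60 → close Fernhollow (overflow 45)
  60÷1 = 60 each, +1 to first 0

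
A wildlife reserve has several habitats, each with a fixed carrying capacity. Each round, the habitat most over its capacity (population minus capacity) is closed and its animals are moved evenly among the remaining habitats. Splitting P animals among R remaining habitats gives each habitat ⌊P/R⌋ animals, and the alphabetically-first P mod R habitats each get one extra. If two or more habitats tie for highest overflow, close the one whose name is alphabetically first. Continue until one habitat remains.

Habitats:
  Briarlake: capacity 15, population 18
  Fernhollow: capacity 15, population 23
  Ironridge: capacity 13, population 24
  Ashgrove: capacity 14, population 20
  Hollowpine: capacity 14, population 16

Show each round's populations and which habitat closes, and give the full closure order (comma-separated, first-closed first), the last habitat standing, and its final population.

Round 1: Ashgrove=20 Briarlake=18 Fernhollow=23 Hollowpine=16 Ironridge=24 → close Ironridge (overflow 11)
  24÷4 = 6 each, +1 to first 0
Round 2: Ashgrove=26 Briarlake=24 Fernhollow=29 Hollowpine=22 → close Fernhollow (overflow 14)
  29÷3 = 9 each, +1 to first 2
Round 3: Ashgrove=36 Briarlake=34 Hollowpine=31 → close Ashgrove (overflow 22)
  36÷2 = 18 each, +1 to first 0
Round 4: Briarlake=52 Hollowpine=49 → close Briarlake (overflow 37)
  52÷1 = 52 each, +1 to first 0

Closure order: Ironridge, Fernhollow, Ashgrove, Briarlake
Last habitat: Hollowpine with 101 animals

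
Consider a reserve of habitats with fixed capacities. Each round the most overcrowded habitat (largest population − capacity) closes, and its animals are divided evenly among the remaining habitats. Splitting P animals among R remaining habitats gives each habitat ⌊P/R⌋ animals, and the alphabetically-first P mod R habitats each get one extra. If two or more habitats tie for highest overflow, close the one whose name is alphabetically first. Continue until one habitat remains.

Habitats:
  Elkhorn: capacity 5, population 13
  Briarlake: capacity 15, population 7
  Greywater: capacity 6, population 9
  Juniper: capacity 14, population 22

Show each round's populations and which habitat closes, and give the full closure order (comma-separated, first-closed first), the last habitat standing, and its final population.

Closure order: Elkhorn, Juniper, Greywater
Last habitat: Briarlake with 51 animals

Round 1: Briarlake=7 Elkhorn=13 Greywater=9 Juniper=22 → close Elkhorn (overflow 8)
  13÷3 = 4 each, +1 to first 1
Round 2: Briarlake=12 Greywater=13 Juniper=26 → close Juniper (overflow 12)
  26÷2 = 13 each, +1 to first 0
Round 3: Briarlake=25 Greywater=26 → close Greywater (overflow 20)
  26÷1 = 26 each, +1 to first 0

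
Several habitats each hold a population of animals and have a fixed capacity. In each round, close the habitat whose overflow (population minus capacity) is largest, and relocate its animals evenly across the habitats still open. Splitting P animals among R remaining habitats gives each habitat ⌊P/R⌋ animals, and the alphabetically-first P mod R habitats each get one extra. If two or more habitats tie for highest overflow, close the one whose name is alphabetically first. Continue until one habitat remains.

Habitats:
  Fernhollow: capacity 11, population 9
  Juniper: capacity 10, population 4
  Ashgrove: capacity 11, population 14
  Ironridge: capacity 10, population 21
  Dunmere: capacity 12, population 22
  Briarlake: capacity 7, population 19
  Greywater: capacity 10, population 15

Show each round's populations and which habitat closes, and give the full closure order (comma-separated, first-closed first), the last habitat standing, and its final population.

Closure order: Briarlake, Ironridge, Dunmere, Ashgrove, Greywater, Fernhollow
Last habitat: Juniper with 104 animals

Round 1: Ashgrove=14 Briarlake=19 Dunmere=22 Fernhollow=9 Greywater=15 Ironridge=21 Juniper=4 → close Briarlake (overflow 12)
  19÷6 = 3 each, +1 to first 1
Round 2: Ashgrove=18 Dunmere=25 Fernhollow=12 Greywater=18 Ironridge=24 Juniper=7 → close Ironridge (overflow 14)
  24÷5 = 4 each, +1 to first 4
Round 3: Ashgrove=23 Dunmere=30 Fernhollow=17 Greywater=23 Juniper=11 → close Dunmere (overflow 18)
  30÷4 = 7 each, +1 to first 2
Round 4: Ashgrove=31 Fernhollow=25 Greywater=30 Juniper=18 → close Ashgrove (overflow 20)
  31÷3 = 10 each, +1 to first 1
Round 5: Fernhollow=36 Greywater=40 Juniper=28 → close Greywater (overflow 30)
  40÷2 = 20 each, +1 to first 0
Round 6: Fernhollow=56 Juniper=48 → close Fernhollow (overflow 45)
  56÷1 = 56 each, +1 to first 0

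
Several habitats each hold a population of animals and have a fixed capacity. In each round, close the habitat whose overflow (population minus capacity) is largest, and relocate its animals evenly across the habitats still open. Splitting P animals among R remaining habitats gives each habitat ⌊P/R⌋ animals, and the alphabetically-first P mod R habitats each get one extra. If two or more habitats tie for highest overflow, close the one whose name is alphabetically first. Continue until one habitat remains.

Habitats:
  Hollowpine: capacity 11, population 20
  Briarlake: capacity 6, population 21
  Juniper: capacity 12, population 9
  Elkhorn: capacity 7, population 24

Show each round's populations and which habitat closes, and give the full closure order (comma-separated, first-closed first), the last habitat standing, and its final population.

Closure order: Elkhorn, Briarlake, Hollowpine
Last habitat: Juniper with 74 animals

Round 1: Briarlake=21 Elkhorn=24 Hollowpine=20 Juniper=9 → close Elkhorn (overflow 17)
  24÷3 = 8 each, +1 to first 0
Round 2: Briarlake=29 Hollowpine=28 Juniper=17 → close Briarlake (overflow 23)
  29÷2 = 14 each, +1 to first 1
Round 3: Hollowpine=43 Juniper=31 → close Hollowpine (overflow 32)
  43÷1 = 43 each, +1 to first 0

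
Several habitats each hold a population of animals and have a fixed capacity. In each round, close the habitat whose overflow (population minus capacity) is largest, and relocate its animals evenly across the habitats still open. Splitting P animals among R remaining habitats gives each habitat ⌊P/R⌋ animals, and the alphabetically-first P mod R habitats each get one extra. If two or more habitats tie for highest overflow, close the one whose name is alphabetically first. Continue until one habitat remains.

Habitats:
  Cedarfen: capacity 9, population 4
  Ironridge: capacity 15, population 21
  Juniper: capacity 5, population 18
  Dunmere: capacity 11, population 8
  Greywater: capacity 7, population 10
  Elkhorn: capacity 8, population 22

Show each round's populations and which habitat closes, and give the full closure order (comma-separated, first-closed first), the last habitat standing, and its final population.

Closure order: Elkhorn, Juniper, Ironridge, Greywater, Dunmere
Last habitat: Cedarfen with 83 animals

Round 1: Cedarfen=4 Dunmere=8 Elkhorn=22 Greywater=10 Ironridge=21 Juniper=18 → close Elkhorn (overflow 14)
  22÷5 = 4 each, +1 to first 2
Round 2: Cedarfen=9 Dunmere=13 Greywater=14 Ironridge=25 Juniper=22 → close Juniper (overflow 17)
  22÷4 = 5 each, +1 to first 2
Round 3: Cedarfen=15 Dunmere=19 Greywater=19 Ironridge=30 → close Ironridge (overflow 15)
  30÷3 = 10 each, +1 to first 0
Round 4: Cedarfen=25 Dunmere=29 Greywater=29 → close Greywater (overflow 22)
  29÷2 = 14 each, +1 to first 1
Round 5: Cedarfen=40 Dunmere=43 → close Dunmere (overflow 32)
  43÷1 = 43 each, +1 to first 0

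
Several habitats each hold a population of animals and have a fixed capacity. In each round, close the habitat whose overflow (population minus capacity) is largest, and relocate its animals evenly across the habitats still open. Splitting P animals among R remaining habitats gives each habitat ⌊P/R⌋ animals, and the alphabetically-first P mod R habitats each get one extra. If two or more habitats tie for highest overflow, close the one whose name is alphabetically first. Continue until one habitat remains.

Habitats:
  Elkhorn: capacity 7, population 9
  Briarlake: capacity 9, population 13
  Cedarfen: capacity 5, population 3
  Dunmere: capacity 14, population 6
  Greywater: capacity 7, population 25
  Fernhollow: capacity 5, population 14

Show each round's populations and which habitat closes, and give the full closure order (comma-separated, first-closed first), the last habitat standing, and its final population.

Closure order: Greywater, Fernhollow, Briarlake, Elkhorn, Cedarfen
Last habitat: Dunmere with 70 animals

Round 1: Briarlake=13 Cedarfen=3 Dunmere=6 Elkhorn=9 Fernhollow=14 Greywater=25 → close Greywater (overflow 18)
  25÷5 = 5 each, +1 to first 0
Round 2: Briarlake=18 Cedarfen=8 Dunmere=11 Elkhorn=14 Fernhollow=19 → close Fernhollow (overflow 14)
  19÷4 = 4 each, +1 to first 3
Round 3: Briarlake=23 Cedarfen=13 Dunmere=16 Elkhorn=18 → close Briarlake (overflow 14)
  23÷3 = 7 each, +1 to first 2
Round 4: Cedarfen=21 Dunmere=24 Elkhorn=25 → close Elkhorn (overflow 18)
  25÷2 = 12 each, +1 to first 1
Round 5: Cedarfen=34 Dunmere=36 → close Cedarfen (overflow 29)
  34÷1 = 34 each, +1 to first 0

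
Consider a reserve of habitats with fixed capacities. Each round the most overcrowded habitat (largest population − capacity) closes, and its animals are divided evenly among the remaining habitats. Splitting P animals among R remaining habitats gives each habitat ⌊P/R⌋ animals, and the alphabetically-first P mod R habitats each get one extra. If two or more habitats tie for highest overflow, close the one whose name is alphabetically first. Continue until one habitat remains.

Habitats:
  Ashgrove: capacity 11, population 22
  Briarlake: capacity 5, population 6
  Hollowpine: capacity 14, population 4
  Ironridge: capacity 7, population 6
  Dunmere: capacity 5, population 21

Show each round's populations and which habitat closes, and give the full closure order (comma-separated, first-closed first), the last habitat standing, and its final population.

Closure order: Dunmere, Ashgrove, Briarlake, Ironridge
Last habitat: Hollowpine with 59 animals

Round 1: Ashgrove=22 Briarlake=6 Dunmere=21 Hollowpine=4 Ironridge=6 → close Dunmere (overflow 16)
  21÷4 = 5 each, +1 to first 1
Round 2: Ashgrove=28 Briarlake=11 Hollowpine=9 Ironridge=11 → close Ashgrove (overflow 17)
  28÷3 = 9 each, +1 to first 1
Round 3: Briarlake=21 Hollowpine=18 Ironridge=20 → close Briarlake (overflow 16)
  21÷2 = 10 each, +1 to first 1
Round 4: Hollowpine=29 Ironridge=30 → close Ironridge (overflow 23)
  30÷1 = 30 each, +1 to first 0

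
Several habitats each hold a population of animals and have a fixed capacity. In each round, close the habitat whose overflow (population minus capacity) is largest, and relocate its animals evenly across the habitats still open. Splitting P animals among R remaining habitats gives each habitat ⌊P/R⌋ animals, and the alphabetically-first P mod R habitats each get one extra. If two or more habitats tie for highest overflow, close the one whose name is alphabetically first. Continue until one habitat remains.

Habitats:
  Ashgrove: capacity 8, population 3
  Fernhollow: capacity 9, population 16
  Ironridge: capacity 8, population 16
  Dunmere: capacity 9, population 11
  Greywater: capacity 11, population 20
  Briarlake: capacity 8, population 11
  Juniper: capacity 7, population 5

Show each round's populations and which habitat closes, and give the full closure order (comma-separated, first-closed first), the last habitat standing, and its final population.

Closure order: Greywater, Ironridge, Fernhollow, Briarlake, Dunmere, Ashgrove
Last habitat: Juniper with 82 animals

Round 1: Ashgrove=3 Briarlake=11 Dunmere=11 Fernhollow=16 Greywater=20 Ironridge=16 Juniper=5 → close Greywater (overflow 9)
  20÷6 = 3 each, +1 to first 2
Round 2: Ashgrove=7 Briarlake=15 Dunmere=14 Fernhollow=19 Ironridge=19 Juniper=8 → close Ironridge (overflow 11)
  19÷5 = 3 each, +1 to first 4
Round 3: Ashgrove=11 Briarlake=19 Dunmere=18 Fernhollow=23 Juniper=11 → close Fernhollow (overflow 14)
  23÷4 = 5 each, +1 to first 3
Round 4: Ashgrove=17 Briarlake=25 Dunmere=24 Juniper=16 → close Briarlake (overflow 17)
  25÷3 = 8 each, +1 to first 1
Round 5: Ashgrove=26 Dunmere=32 Juniper=24 → close Dunmere (overflow 23)
  32÷2 = 16 each, +1 to first 0
Round 6: Ashgrove=42 Juniper=40 → close Ashgrove (overflow 34)
  42÷1 = 42 each, +1 to first 0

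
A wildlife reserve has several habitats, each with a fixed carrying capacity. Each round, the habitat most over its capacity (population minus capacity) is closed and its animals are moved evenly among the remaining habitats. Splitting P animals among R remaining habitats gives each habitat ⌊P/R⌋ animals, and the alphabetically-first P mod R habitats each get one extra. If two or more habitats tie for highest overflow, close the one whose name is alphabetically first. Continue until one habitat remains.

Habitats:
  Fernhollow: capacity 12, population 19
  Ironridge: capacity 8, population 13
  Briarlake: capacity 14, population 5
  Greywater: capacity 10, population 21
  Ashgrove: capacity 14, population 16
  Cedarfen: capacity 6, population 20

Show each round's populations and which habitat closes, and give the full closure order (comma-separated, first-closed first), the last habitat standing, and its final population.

Closure order: Cedarfen, Greywater, Fernhollow, Ironridge, Ashgrove
Last habitat: Briarlake with 94 animals

Round 1: Ashgrove=16 Briarlake=5 Cedarfen=20 Fernhollow=19 Greywater=21 Ironridge=13 → close Cedarfen (overflow 14)
  20÷5 = 4 each, +1 to first 0
Round 2: Ashgrove=20 Briarlake=9 Fernhollow=23 Greywater=25 Ironridge=17 → close Greywater (overflow 15)
  25÷4 = 6 each, +1 to first 1
Round 3: Ashgrove=27 Briarlake=15 Fernhollow=29 Ironridge=23 → close Fernhollow (overflow 17)
  29÷3 = 9 each, +1 to first 2
Round 4: Ashgrove=37 Briarlake=25 Ironridge=32 → close Ironridge (overflow 24)
  32÷2 = 16 each, +1 to first 0
Round 5: Ashgrove=53 Briarlake=41 → close Ashgrove (overflow 39)
  53÷1 = 53 each, +1 to first 0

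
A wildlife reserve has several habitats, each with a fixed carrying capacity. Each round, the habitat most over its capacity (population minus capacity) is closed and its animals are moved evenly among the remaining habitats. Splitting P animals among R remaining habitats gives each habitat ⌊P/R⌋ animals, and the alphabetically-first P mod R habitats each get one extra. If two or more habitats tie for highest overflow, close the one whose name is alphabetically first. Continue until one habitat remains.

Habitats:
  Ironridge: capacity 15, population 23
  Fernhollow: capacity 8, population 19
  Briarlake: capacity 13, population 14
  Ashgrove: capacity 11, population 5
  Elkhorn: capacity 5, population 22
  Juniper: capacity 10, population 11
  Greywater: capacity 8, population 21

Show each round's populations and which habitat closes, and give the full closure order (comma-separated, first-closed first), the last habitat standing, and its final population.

Round 1: Ashgrove=5 Briarlake=14 Elkhorn=22 Fernhollow=19 Greywater=21 Ironridge=23 Juniper=11 → close Elkhorn (overflow 17)
  22÷6 = 3 each, +1 to first 4
Round 2: Ashgrove=9 Briarlake=18 Fernhollow=23 Greywater=25 Ironridge=26 Juniper=14 → close Greywater (overflow 17)
  25÷5 = 5 each, +1 to first 0
Round 3: Ashgrove=14 Briarlake=23 Fernhollow=28 Ironridge=31 Juniper=19 → close Fernhollow (overflow 20)
  28÷4 = 7 each, +1 to first 0
Round 4: Ashgrove=21 Briarlake=30 Ironridge=38 Juniper=26 → close Ironridge (overflow 23)
  38÷3 = 12 each, +1 to first 2
Round 5: Ashgrove=34 Briarlake=43 Juniper=38 → close Briarlake (overflow 30)
  43÷2 = 21 each, +1 to first 1
Round 6: Ashgrove=56 Juniper=59 → close Juniper (overflow 49)
  59÷1 = 59 each, +1 to first 0

Closure order: Elkhorn, Greywater, Fernhollow, Ironridge, Briarlake, Juniper
Last habitat: Ashgrove with 115 animals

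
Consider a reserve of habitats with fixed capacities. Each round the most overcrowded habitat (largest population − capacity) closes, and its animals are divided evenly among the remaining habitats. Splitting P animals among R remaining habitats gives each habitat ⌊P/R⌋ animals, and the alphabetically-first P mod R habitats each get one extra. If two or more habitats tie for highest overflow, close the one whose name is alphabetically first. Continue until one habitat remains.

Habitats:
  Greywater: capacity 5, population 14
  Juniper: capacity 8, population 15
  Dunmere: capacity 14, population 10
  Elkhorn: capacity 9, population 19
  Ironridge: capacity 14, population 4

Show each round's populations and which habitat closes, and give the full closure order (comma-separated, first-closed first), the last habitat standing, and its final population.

Round 1: Dunmere=10 Elkhorn=19 Greywater=14 Ironridge=4 Juniper=15 → close Elkhorn (overflow 10)
  19÷4 = 4 each, +1 to first 3
Round 2: Dunmere=15 Greywater=19 Ironridge=9 Juniper=19 → close Greywater (overflow 14)
  19÷3 = 6 each, +1 to first 1
Round 3: Dunmere=22 Ironridge=15 Juniper=25 → close Juniper (overflow 17)
  25÷2 = 12 each, +1 to first 1
Round 4: Dunmere=35 Ironridge=27 → close Dunmere (overflow 21)
  35÷1 = 35 each, +1 to first 0

Closure order: Elkhorn, Greywater, Juniper, Dunmere
Last habitat: Ironridge with 62 animals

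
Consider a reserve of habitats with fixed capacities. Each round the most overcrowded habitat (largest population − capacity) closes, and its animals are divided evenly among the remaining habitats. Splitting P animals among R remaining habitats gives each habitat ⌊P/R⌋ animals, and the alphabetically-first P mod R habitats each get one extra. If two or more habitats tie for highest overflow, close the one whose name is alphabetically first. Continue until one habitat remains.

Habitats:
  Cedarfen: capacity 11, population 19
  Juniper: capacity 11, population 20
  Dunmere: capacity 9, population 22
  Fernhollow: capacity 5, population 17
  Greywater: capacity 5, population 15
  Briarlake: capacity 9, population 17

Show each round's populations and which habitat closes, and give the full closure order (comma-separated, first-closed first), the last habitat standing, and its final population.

Round 1: Briarlake=17 Cedarfen=19 Dunmere=22 Fernhollow=17 Greywater=15 Juniper=20 → close Dunmere (overflow 13)
  22÷5 = 4 each, +1 to first 2
Round 2: Briarlake=22 Cedarfen=24 Fernhollow=21 Greywater=19 Juniper=24 → close Fernhollow (overflow 16)
  21÷4 = 5 each, +1 to first 1
Round 3: Briarlake=28 Cedarfen=29 Greywater=24 Juniper=29 → close Briarlake (overflow 19)
  28÷3 = 9 each, +1 to first 1
Round 4: Cedarfen=39 Greywater=33 Juniper=38 → close Cedarfen (overflow 28)
  39÷2 = 19 each, +1 to first 1
Round 5: Greywater=53 Juniper=57 → close Greywater (overflow 48)
  53÷1 = 53 each, +1 to first 0

Closure order: Dunmere, Fernhollow, Briarlake, Cedarfen, Greywater
Last habitat: Juniper with 110 animals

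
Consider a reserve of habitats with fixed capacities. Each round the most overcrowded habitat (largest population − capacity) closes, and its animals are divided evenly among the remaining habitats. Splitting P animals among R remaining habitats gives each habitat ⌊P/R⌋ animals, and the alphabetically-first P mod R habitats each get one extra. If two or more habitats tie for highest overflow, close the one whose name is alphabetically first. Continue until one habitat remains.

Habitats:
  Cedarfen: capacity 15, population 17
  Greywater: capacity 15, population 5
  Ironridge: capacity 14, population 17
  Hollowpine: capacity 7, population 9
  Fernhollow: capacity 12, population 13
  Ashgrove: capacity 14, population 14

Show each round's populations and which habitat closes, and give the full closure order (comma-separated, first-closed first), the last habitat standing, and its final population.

Round 1: Ashgrove=14 Cedarfen=17 Fernhollow=13 Greywater=5 Hollowpine=9 Ironridge=17 → close Ironridge (overflow 3)
  17÷5 = 3 each, +1 to first 2
Round 2: Ashgrove=18 Cedarfen=21 Fernhollow=16 Greywater=8 Hollowpine=12 → close Cedarfen (overflow 6)
  21÷4 = 5 each, +1 to first 1
Round 3: Ashgrove=24 Fernhollow=21 Greywater=13 Hollowpine=17 → close Ashgrove (overflow 10)
  24÷3 = 8 each, +1 to first 0
Round 4: Fernhollow=29 Greywater=21 Hollowpine=25 → close Hollowpine (overflow 18)
  25÷2 = 12 each, +1 to first 1
Round 5: Fernhollow=42 Greywater=33 → close Fernhollow (overflow 30)
  42÷1 = 42 each, +1 to first 0

Closure order: Ironridge, Cedarfen, Ashgrove, Hollowpine, Fernhollow
Last habitat: Greywater with 75 animals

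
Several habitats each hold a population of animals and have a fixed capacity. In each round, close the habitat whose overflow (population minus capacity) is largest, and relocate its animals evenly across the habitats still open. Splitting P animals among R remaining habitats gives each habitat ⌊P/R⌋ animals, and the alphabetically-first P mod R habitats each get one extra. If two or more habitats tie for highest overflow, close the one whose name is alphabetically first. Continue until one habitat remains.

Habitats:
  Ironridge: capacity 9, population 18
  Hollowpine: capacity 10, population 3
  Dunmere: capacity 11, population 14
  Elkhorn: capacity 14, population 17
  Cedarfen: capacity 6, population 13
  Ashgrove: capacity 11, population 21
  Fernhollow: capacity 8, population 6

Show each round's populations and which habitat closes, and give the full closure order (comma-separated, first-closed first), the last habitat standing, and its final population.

Closure order: Ashgrove, Ironridge, Cedarfen, Dunmere, Elkhorn, Fernhollow
Last habitat: Hollowpine with 92 animals

Round 1: Ashgrove=21 Cedarfen=13 Dunmere=14 Elkhorn=17 Fernhollow=6 Hollowpine=3 Ironridge=18 → close Ashgrove (overflow 10)
  21÷6 = 3 each, +1 to first 3
Round 2: Cedarfen=17 Dunmere=18 Elkhorn=21 Fernhollow=9 Hollowpine=6 Ironridge=21 → close Ironridge (overflow 12)
  21÷5 = 4 each, +1 to first 1
Round 3: Cedarfen=22 Dunmere=22 Elkhorn=25 Fernhollow=13 Hollowpine=10 → close Cedarfen (overflow 16)
  22÷4 = 5 each, +1 to first 2
Round 4: Dunmere=28 Elkhorn=31 Fernhollow=18 Hollowpine=15 → close Dunmere (overflow 17)
  28÷3 = 9 each, +1 to first 1
Round 5: Elkhorn=41 Fernhollow=27 Hollowpine=24 → close Elkhorn (overflow 27)
  41÷2 = 20 each, +1 to first 1
Round 6: Fernhollow=48 Hollowpine=44 → close Fernhollow (overflow 40)
  48÷1 = 48 each, +1 to first 0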